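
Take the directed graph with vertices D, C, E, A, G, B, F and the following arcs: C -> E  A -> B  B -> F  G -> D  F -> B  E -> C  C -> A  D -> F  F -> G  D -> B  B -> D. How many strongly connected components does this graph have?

{B, D, F, G} are all mutually reachable — one SCC of size 4.
{C, E} are all mutually reachable — one SCC of size 2.
{A} is an SCC by itself.
That gives 3 strongly connected components.

3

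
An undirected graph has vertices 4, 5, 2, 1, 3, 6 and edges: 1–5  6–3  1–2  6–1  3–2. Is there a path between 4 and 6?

No

The component containing 4 is {4}, and 6 is not in it.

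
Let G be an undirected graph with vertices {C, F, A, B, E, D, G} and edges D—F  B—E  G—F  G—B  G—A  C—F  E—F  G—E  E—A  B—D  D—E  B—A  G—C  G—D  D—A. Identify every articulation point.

Removing B, for instance, still leaves 1 component. No single vertex removal increases the component count — the graph has no articulation points.

none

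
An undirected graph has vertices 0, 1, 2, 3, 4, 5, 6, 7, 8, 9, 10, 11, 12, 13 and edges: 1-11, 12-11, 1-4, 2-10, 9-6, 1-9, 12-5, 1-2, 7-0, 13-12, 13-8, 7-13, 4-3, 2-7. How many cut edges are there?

8

The edges on the cycle 1-2-7-13-12-11-1 are not bridges since each lies on that cycle.
But removing 12-5 disconnects 12 from 5; removing 2-10 disconnects 2 from 10; removing 7-0 disconnects 7 from 0; removing 3-4 disconnects 3 from 4 — these are bridges.
In total 8 edges are bridges.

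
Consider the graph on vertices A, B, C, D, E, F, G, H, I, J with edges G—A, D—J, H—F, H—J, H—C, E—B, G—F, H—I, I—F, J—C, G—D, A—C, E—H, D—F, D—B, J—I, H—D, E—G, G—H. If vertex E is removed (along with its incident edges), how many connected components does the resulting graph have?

With E gone, the remaining components are: {A, B, C, D, F, G, H, I, J}.
That is 1 component.

1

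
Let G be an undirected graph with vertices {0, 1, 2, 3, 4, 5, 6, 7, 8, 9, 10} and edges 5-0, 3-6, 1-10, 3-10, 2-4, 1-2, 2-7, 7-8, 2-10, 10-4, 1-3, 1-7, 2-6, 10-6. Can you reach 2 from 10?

From 10 we can reach 1, 2, 3, 4, 6, 7, 8, 10, which includes 2.

Yes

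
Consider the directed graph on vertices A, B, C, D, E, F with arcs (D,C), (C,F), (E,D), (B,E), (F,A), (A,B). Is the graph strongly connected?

Yes

From C we can reach every vertex (A, B, C, D, E, F), and every vertex can reach C (A, B, C, D, E, F). So the whole graph is one strongly connected component.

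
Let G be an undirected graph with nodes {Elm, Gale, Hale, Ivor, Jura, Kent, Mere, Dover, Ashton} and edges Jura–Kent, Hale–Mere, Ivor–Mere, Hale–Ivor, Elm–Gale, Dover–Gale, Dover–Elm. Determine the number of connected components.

Ashton is isolated — a component by itself.
Starting from Jura we can reach Jura, Kent. That is one component of size 2.
Starting from Hale we can reach Hale, Ivor, Mere. That is one component of size 3.
Starting from Elm we can reach Elm, Gale, Dover. That is one component of size 3.
Total: 4 components.

4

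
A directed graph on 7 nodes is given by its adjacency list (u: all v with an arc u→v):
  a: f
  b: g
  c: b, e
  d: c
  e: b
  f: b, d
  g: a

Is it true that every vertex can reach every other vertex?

From c we can reach every vertex (a, b, c, d, e, f, g), and every vertex can reach c (a, b, c, d, e, f, g). So the whole graph is one strongly connected component.

Yes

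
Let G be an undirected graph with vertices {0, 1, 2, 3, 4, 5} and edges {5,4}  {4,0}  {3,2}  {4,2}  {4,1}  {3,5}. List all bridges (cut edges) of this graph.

The edges on the cycle 3-5-4-2-3 are not bridges since each lies on that cycle.
But removing 4 - 0 disconnects 4 from 0; removing 4 - 1 disconnects 4 from 1 — these are bridges.

0-4, 1-4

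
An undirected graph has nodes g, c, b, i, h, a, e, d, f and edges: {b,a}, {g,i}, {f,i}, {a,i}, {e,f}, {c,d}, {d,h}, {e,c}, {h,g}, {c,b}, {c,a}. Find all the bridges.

The edges on the cycle c-d-h-g-i-a-b-c are not bridges since each lies on that cycle.
Every edge lies on some cycle, so there are no bridges.

none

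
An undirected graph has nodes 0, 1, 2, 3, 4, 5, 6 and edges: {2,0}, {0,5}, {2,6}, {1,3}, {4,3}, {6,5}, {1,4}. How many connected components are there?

Starting from 1 we can reach 1, 3, 4. That is one component of size 3.
Starting from 0 we can reach 0, 2, 5, 6. That is one component of size 4.
Total: 2 components.

2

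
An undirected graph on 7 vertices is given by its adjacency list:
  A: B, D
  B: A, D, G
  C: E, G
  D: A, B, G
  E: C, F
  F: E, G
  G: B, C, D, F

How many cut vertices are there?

1

Removing G increases the component count from 1 to 2, so G is a cut vertex.
By contrast removing C leaves 1 component; it is not a cut vertex. No other vertex is a cut vertex either.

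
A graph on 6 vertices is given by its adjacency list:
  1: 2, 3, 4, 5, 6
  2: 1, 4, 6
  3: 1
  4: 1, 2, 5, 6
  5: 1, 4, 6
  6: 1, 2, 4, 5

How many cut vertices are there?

Removing 1 increases the component count from 1 to 2, so 1 is a cut vertex.
By contrast removing 5 leaves 1 component; it is not a cut vertex. No other vertex is a cut vertex either.

1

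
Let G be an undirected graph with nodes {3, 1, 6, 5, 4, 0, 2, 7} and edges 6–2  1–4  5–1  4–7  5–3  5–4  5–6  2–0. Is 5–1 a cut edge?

No

After removing 5–1, the path 5-4-1 still connects them, so the edge is not a bridge.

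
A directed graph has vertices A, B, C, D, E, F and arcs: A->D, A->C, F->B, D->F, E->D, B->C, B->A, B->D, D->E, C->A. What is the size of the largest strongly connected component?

6

{A, B, C, D, E, F} are all mutually reachable — one SCC of size 6.
The largest has 6 vertices.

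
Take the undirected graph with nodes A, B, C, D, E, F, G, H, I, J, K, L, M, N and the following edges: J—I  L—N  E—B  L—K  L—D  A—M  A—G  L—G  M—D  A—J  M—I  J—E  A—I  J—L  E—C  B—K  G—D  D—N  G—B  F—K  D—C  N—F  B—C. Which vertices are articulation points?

none

Removing B, for instance, still leaves 2 components. No single vertex removal increases the component count — the graph has no articulation points.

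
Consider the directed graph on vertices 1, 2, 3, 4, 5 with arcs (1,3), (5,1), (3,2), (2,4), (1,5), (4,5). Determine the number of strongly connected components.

1

{1, 2, 3, 4, 5} are all mutually reachable — one SCC of size 5.
That gives 1 strongly connected component.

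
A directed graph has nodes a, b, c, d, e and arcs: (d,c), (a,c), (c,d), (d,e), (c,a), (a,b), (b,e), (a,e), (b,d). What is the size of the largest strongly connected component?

4

{a, b, c, d} are all mutually reachable — one SCC of size 4.
{e} is an SCC by itself.
The largest has 4 vertices.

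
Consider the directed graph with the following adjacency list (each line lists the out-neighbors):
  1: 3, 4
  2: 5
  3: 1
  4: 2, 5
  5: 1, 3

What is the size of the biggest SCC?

5

{1, 2, 3, 4, 5} are all mutually reachable — one SCC of size 5.
The largest has 5 vertices.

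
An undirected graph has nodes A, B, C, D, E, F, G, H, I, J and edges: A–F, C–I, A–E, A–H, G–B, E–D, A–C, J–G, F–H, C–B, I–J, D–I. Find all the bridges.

none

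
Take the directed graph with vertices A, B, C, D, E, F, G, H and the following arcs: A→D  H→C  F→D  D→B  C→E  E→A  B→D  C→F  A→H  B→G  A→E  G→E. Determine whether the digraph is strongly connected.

From B we can reach every vertex (A, B, C, D, E, F, G, H), and every vertex can reach B (A, B, C, D, E, F, G, H). So the whole graph is one strongly connected component.

Yes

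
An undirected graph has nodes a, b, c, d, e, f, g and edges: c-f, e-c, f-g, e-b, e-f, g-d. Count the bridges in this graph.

The edges on the cycle e-c-f-e are not bridges since each lies on that cycle.
But removing g-d disconnects g from d; removing f-g disconnects f from g; removing e-b disconnects e from b — these are bridges.
That makes 3 bridges.

3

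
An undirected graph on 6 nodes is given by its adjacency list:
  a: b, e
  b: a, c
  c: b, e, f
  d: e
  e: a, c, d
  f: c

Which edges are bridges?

c-f, d-e

The edges on the cycle e-c-b-a-e are not bridges since each lies on that cycle.
But removing c-f disconnects c from f; removing e-d disconnects e from d — these are bridges.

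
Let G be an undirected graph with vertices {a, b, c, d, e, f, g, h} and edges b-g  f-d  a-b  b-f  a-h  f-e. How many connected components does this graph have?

c is isolated — a component by itself.
Starting from a we can reach a, b, d, e, f, g, h. That is one component of size 7.
Total: 2 components.

2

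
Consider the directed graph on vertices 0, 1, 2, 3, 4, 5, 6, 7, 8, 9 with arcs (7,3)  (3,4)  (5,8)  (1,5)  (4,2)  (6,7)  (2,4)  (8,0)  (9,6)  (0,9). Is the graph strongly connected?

There is no directed path from 3 to 0, so the graph is not strongly connected.

No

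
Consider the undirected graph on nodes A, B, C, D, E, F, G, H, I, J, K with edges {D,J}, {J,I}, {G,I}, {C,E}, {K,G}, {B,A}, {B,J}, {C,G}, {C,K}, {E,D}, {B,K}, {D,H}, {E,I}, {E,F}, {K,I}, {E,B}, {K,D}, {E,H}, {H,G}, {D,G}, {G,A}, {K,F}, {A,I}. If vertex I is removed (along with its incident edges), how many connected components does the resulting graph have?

1

With I gone, the remaining components are: {A, B, C, D, E, F, G, H, J, K}.
That is 1 component.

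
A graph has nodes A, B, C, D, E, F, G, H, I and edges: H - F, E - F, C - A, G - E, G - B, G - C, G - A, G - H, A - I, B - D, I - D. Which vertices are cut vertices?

G

Removing G increases the component count from 1 to 2, so G is a cut vertex.
By contrast removing I leaves 1 component; it is not a cut vertex. No other vertex is a cut vertex either.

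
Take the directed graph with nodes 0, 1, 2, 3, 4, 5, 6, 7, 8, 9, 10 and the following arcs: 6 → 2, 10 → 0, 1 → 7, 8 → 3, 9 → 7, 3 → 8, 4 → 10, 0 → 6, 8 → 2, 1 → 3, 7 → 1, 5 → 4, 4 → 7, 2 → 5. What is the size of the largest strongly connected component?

10

{0, 1, 2, 3, 4, 5, 6, 7, 8, 10} are all mutually reachable — one SCC of size 10.
{9} is an SCC by itself.
The largest has 10 vertices.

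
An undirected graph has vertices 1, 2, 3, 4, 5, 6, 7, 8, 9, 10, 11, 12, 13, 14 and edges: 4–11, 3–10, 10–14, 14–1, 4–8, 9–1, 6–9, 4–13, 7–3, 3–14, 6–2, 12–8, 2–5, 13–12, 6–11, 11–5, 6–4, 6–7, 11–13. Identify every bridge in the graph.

none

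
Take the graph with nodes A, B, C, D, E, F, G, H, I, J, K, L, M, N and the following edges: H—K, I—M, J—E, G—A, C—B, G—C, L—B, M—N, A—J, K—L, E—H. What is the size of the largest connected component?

F is isolated — a component by itself.
D is isolated — a component by itself.
Starting from I we can reach I, M, N. That is one component of size 3.
Starting from A we can reach A, B, C, E, G, H, J, K, L. That is one component of size 9.
The largest has 9 vertices.

9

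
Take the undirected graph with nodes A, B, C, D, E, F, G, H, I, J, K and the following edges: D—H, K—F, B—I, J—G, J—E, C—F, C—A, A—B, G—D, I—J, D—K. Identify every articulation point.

D, J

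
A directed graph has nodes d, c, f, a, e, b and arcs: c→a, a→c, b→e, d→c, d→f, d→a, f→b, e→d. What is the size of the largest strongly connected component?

4

{b, d, e, f} are all mutually reachable — one SCC of size 4.
{a, c} are all mutually reachable — one SCC of size 2.
The largest has 4 vertices.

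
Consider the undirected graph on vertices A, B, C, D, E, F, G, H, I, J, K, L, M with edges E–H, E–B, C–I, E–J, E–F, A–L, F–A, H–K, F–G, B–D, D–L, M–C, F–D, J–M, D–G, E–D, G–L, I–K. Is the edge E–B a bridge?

After removing E–B, the path E-D-B still connects them, so the edge is not a bridge.

No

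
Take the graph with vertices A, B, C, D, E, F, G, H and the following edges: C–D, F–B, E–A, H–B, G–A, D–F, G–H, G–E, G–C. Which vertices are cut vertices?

G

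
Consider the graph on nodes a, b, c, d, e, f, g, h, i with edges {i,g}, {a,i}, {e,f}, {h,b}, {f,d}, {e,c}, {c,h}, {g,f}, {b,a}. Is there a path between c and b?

Yes

From c we can reach a, b, c, d, e, f, g, h, i, which includes b.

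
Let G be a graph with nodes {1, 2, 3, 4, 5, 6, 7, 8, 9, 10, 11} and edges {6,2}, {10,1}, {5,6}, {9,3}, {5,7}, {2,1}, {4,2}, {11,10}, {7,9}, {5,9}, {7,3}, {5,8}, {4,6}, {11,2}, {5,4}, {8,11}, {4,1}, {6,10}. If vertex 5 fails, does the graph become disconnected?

Deleting 5 raises the number of components from 1 to 2, so 5 is a cut vertex.

Yes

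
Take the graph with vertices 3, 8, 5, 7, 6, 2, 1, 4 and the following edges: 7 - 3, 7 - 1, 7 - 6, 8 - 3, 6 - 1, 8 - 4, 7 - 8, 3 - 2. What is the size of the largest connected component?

5 is isolated — a component by itself.
Starting from 1 we can reach 1, 2, 3, 4, 6, 7, 8. That is one component of size 7.
The largest has 7 vertices.

7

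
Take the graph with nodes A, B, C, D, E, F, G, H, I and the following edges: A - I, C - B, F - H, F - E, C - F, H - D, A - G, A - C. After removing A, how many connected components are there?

3

With A gone, the remaining components are: {G}; {I}; {B, C, D, E, F, H}.
That is 3 components.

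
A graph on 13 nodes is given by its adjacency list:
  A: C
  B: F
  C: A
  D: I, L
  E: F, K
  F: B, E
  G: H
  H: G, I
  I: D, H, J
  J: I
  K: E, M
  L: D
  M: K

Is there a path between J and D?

Yes

From J we can reach D, G, H, I, J, L, which includes D.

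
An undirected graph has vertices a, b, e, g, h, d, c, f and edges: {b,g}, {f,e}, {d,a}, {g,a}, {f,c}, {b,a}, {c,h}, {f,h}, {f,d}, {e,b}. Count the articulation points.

Removing f increases the component count from 1 to 2, so f is a cut vertex.
By contrast removing e leaves 1 component; it is not a cut vertex. No other vertex is a cut vertex either.

1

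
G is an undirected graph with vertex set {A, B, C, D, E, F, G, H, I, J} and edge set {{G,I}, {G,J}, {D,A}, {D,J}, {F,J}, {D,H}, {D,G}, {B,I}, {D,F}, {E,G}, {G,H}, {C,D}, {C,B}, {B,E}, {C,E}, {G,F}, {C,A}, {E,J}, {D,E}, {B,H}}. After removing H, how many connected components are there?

With H gone, the remaining components are: {A, B, C, D, E, F, G, I, J}.
That is 1 component.

1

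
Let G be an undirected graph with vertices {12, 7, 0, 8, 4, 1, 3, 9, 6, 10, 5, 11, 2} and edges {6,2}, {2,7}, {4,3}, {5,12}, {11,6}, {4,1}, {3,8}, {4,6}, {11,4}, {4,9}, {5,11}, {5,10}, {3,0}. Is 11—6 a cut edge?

No

After removing 11—6, the path 11-4-6 still connects them, so the edge is not a bridge.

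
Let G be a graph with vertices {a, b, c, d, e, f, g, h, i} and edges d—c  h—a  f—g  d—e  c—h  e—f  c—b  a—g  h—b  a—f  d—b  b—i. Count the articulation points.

1

Removing b increases the component count from 1 to 2, so b is a cut vertex.
By contrast removing c leaves 1 component; it is not a cut vertex. No other vertex is a cut vertex either.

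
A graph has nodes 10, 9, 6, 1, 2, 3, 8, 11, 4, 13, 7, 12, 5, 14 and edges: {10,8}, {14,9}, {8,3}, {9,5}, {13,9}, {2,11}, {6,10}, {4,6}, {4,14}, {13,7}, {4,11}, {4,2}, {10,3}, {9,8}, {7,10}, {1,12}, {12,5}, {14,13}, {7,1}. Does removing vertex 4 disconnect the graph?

Deleting 4 raises the number of components from 1 to 2, so 4 is a cut vertex.

Yes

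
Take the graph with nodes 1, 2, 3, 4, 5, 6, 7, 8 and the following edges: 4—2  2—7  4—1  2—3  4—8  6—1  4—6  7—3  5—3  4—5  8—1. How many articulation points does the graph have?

1

Removing 4 increases the component count from 1 to 2, so 4 is a cut vertex.
By contrast removing 8 leaves 1 component; it is not a cut vertex. No other vertex is a cut vertex either.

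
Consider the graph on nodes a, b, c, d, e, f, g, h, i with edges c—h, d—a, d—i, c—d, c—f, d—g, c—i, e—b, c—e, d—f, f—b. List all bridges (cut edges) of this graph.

a-d, c-h, d-g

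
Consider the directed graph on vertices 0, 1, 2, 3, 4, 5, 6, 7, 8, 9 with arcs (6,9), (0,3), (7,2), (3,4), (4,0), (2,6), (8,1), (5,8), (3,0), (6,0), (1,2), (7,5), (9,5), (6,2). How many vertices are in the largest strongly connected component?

6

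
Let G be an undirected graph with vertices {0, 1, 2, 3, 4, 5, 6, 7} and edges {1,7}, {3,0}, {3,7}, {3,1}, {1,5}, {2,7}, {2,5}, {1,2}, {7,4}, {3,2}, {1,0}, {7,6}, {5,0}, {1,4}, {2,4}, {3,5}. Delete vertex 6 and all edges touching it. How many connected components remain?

With 6 gone, the remaining components are: {0, 1, 2, 3, 4, 5, 7}.
That is 1 component.

1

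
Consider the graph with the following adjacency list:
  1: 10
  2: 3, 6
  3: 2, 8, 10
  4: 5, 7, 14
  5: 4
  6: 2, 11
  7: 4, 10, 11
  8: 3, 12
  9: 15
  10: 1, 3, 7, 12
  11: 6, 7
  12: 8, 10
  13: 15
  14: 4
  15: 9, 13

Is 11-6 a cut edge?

After removing 11-6, the path 11-7-10-3-2-6 still connects them, so the edge is not a bridge.

No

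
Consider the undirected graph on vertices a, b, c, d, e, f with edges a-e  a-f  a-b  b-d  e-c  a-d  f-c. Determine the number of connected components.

Starting from a we can reach a, b, c, d, e, f. That is one component of size 6.
Total: 1 component.

1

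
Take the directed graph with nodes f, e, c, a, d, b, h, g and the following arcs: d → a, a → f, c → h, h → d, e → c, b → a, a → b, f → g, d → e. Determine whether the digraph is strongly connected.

No

There is no directed path from g to a, so the graph is not strongly connected.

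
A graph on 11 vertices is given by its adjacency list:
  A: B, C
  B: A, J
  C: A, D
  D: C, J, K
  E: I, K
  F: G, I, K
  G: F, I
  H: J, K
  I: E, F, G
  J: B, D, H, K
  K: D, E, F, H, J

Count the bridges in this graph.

The edges on the cycle K-D-C-A-B-J-K are not bridges since each lies on that cycle.
Every edge lies on some cycle, so there are no bridges.

0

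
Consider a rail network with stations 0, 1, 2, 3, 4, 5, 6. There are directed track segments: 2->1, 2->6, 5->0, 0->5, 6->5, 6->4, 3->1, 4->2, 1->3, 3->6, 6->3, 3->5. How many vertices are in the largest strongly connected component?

5

{1, 2, 3, 4, 6} are all mutually reachable — one SCC of size 5.
{0, 5} are all mutually reachable — one SCC of size 2.
The largest has 5 vertices.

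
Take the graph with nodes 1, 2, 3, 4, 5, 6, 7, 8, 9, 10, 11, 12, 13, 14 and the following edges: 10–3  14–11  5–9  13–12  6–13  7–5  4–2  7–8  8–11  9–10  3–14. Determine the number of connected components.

1 is isolated — a component by itself.
Starting from 2 we can reach 2, 4. That is one component of size 2.
Starting from 6 we can reach 6, 12, 13. That is one component of size 3.
Starting from 3 we can reach 3, 5, 7, 8, 9, 10, 11, 14. That is one component of size 8.
Total: 4 components.

4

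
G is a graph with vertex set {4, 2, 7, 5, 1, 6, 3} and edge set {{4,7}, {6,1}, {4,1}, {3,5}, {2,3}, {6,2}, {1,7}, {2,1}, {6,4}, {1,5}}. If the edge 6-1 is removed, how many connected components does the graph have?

1

6 and 1 are still connected via 6-4-1, so the component count stays at 1.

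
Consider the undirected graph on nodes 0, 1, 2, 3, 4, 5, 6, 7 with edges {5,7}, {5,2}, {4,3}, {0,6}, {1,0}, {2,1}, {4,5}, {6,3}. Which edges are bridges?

5-7

The edges on the cycle 4-5-2-1-0-6-3-4 are not bridges since each lies on that cycle.
But removing 5—7 disconnects 5 from 7 — this is a bridge.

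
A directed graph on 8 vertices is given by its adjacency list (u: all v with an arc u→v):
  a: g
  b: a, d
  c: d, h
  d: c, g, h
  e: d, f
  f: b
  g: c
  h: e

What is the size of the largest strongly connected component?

8

{a, b, c, d, e, f, g, h} are all mutually reachable — one SCC of size 8.
The largest has 8 vertices.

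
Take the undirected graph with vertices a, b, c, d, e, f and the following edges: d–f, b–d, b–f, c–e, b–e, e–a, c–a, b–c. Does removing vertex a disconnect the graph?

Deleting a leaves 1 component (was 1) (its neighbors c, e remain connected to each other), so a is not a cut vertex.

No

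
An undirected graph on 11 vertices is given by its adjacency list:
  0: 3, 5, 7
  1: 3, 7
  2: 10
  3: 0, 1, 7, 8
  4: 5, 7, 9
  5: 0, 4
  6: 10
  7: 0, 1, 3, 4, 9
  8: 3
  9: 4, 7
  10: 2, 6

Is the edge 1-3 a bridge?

No

After removing 1-3, the path 1-7-3 still connects them, so the edge is not a bridge.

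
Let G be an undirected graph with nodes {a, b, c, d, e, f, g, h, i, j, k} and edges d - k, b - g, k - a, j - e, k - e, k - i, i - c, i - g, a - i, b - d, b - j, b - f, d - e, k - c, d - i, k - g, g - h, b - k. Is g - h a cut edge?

Yes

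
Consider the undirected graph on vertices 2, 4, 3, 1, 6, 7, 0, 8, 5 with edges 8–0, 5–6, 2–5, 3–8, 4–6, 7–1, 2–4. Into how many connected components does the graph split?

Starting from 1 we can reach 1, 7. That is one component of size 2.
Starting from 0 we can reach 0, 3, 8. That is one component of size 3.
Starting from 2 we can reach 2, 4, 5, 6. That is one component of size 4.
Total: 3 components.

3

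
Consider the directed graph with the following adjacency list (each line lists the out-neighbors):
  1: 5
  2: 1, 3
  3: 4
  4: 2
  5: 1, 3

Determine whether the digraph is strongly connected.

From 4 we can reach every vertex (1, 2, 3, 4, 5), and every vertex can reach 4 (1, 2, 3, 4, 5). So the whole graph is one strongly connected component.

Yes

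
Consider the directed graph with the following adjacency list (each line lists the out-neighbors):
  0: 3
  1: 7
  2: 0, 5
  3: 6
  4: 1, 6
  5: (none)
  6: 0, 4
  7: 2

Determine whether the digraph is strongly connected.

There is no directed path from 5 to 3, so the graph is not strongly connected.

No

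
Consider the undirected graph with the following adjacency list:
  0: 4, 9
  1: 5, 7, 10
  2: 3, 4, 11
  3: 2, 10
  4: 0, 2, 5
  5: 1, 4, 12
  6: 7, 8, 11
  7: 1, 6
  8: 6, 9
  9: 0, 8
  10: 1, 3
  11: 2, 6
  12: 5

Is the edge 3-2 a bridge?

No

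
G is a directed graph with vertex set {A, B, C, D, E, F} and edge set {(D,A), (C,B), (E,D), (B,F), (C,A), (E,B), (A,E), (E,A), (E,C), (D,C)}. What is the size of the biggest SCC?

4

{A, C, D, E} are all mutually reachable — one SCC of size 4.
{B} is an SCC by itself.
{F} is an SCC by itself.
The largest has 4 vertices.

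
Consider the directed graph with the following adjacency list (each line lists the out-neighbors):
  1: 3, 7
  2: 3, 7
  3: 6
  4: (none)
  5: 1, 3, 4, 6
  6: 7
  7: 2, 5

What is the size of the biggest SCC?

6

{1, 2, 3, 5, 6, 7} are all mutually reachable — one SCC of size 6.
{4} is an SCC by itself.
The largest has 6 vertices.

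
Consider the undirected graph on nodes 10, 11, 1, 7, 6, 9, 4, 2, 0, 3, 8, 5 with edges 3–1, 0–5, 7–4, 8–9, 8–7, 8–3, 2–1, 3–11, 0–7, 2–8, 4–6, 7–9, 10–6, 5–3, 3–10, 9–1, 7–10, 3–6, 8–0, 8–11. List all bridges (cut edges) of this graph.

The edges on the cycle 8-0-5-3-11-8 are not bridges since each lies on that cycle.
Every edge lies on some cycle, so there are no bridges.

none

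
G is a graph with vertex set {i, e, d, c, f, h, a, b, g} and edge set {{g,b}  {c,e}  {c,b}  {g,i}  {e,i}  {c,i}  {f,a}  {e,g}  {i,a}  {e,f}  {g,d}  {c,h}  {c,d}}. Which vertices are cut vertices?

c

Removing c increases the component count from 1 to 2, so c is a cut vertex.
By contrast removing g leaves 1 component; it is not a cut vertex. No other vertex is a cut vertex either.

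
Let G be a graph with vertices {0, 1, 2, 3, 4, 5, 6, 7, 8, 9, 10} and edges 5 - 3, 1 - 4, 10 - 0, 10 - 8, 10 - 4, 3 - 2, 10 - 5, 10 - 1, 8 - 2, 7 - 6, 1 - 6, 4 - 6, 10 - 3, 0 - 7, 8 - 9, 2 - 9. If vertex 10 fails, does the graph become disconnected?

Deleting 10 raises the number of components from 1 to 2, so 10 is a cut vertex.

Yes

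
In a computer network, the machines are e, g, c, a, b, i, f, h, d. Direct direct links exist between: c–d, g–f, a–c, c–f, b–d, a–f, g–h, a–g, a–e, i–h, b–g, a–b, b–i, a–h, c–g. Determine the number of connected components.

1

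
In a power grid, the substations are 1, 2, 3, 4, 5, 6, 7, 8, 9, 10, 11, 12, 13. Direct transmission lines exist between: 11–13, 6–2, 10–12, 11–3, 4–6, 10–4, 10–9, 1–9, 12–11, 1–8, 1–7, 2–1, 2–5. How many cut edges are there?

The edges on the cycle 10-4-6-2-1-9-10 are not bridges since each lies on that cycle.
But removing 7–1 disconnects 7 from 1; removing 1–8 disconnects 1 from 8; removing 11–3 disconnects 11 from 3; removing 11–13 disconnects 11 from 13 — these are bridges.
In total 7 edges are bridges.

7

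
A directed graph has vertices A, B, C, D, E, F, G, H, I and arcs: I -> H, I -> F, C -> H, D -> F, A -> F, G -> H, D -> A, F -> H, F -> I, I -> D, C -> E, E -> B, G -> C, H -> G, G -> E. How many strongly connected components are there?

{A, D, F, I} are all mutually reachable — one SCC of size 4.
{C, G, H} are all mutually reachable — one SCC of size 3.
{B} is an SCC by itself.
{E} is an SCC by itself.
That gives 4 strongly connected components.

4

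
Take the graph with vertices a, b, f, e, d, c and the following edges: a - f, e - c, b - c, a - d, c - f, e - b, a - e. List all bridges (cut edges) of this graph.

The edges on the cycle a-e-b-c-f-a are not bridges since each lies on that cycle.
But removing d - a disconnects d from a — this is a bridge.

a-d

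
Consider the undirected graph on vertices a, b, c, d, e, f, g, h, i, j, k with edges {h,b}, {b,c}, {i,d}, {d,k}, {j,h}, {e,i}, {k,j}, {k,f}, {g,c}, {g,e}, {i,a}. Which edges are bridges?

a-i, f-k

The edges on the cycle g-e-i-d-k-j-h-b-c-g are not bridges since each lies on that cycle.
But removing f-k disconnects f from k; removing a-i disconnects a from i — these are bridges.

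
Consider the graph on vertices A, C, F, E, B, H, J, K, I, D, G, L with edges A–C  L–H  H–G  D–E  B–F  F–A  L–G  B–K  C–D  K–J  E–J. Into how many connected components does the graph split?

3

I is isolated — a component by itself.
Starting from G we can reach G, H, L. That is one component of size 3.
Starting from A we can reach A, B, C, D, E, F, J, K. That is one component of size 8.
Total: 3 components.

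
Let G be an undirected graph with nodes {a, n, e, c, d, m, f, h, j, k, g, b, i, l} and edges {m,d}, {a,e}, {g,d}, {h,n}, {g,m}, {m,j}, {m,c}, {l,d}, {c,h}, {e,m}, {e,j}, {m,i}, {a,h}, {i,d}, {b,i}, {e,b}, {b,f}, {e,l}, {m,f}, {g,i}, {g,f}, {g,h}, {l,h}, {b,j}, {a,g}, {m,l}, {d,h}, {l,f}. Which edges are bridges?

h-n

The edges on the cycle a-e-b-i-d-h-g-a are not bridges since each lies on that cycle.
But removing h—n disconnects h from n — this is a bridge.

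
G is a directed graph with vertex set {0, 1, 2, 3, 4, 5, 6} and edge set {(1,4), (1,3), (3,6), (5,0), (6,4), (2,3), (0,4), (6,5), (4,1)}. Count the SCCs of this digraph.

2

{0, 1, 3, 4, 5, 6} are all mutually reachable — one SCC of size 6.
{2} is an SCC by itself.
That gives 2 strongly connected components.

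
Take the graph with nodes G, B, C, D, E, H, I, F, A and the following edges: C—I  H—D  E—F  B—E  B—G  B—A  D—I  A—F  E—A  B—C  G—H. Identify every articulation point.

B

Removing B increases the component count from 1 to 2, so B is a cut vertex.
By contrast removing H leaves 1 component; it is not a cut vertex. No other vertex is a cut vertex either.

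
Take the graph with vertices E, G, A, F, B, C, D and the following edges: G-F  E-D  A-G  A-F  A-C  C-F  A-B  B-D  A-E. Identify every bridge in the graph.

The edges on the cycle A-B-D-E-A are not bridges since each lies on that cycle.
Every edge lies on some cycle, so there are no bridges.

none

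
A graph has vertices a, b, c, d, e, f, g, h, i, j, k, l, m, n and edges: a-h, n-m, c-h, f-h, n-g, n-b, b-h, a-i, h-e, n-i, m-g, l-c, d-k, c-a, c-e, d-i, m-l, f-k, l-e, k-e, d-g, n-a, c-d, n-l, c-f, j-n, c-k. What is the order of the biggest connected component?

14

Starting from a we can reach a, b, c, d, e, f, g, h, i, j, k, l, m, n. That is one component of size 14.
The largest has 14 vertices.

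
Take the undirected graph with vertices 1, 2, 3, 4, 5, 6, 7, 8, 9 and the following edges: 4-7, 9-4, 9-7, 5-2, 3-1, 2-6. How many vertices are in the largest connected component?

8 is isolated — a component by itself.
Starting from 1 we can reach 1, 3. That is one component of size 2.
Starting from 4 we can reach 4, 7, 9. That is one component of size 3.
Starting from 2 we can reach 2, 5, 6. That is one component of size 3.
The largest has 3 vertices.

3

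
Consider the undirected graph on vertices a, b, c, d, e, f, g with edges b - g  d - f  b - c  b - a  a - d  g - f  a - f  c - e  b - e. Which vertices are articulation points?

b

Removing b increases the component count from 1 to 2, so b is a cut vertex.
By contrast removing a leaves 1 component; it is not a cut vertex. No other vertex is a cut vertex either.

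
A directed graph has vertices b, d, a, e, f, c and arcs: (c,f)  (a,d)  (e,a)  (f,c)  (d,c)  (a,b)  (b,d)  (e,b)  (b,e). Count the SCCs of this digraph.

{a, b, e} are all mutually reachable — one SCC of size 3.
{c, f} are all mutually reachable — one SCC of size 2.
{d} is an SCC by itself.
That gives 3 strongly connected components.

3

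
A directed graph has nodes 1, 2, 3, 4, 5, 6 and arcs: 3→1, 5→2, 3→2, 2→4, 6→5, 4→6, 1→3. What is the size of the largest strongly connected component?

4

{2, 4, 5, 6} are all mutually reachable — one SCC of size 4.
{1, 3} are all mutually reachable — one SCC of size 2.
The largest has 4 vertices.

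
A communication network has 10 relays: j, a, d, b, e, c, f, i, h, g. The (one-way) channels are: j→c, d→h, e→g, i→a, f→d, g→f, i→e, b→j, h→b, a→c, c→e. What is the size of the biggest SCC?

8

{b, c, d, e, f, g, h, j} are all mutually reachable — one SCC of size 8.
{a} is an SCC by itself.
{i} is an SCC by itself.
The largest has 8 vertices.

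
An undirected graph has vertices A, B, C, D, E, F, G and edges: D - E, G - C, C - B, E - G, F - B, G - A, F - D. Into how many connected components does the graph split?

Starting from A we can reach A, B, C, D, E, F, G. That is one component of size 7.
Total: 1 component.

1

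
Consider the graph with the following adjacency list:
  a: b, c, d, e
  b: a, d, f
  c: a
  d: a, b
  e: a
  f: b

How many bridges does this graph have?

3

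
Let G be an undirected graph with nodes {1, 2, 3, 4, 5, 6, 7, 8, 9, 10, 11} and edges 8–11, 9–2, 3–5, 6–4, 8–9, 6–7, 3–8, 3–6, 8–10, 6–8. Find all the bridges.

The edges on the cycle 3-6-8-3 are not bridges since each lies on that cycle.
But removing 10–8 disconnects 10 from 8; removing 6–7 disconnects 6 from 7; removing 8–11 disconnects 8 from 11; removing 8–9 disconnects 8 from 9 — these are bridges.
In total 7 edges are bridges.

10-8, 11-8, 2-9, 3-5, 4-6, 6-7, 8-9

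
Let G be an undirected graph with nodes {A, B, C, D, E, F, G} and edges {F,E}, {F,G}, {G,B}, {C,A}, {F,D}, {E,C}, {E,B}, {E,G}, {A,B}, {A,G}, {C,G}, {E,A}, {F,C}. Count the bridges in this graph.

The edges on the cycle E-C-G-E are not bridges since each lies on that cycle.
But removing F–D disconnects F from D — this is a bridge.

1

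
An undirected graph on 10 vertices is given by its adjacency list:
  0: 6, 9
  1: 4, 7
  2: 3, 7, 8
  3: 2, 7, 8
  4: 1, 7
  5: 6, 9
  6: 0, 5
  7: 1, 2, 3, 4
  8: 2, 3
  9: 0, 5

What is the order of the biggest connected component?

6

Starting from 0 we can reach 0, 5, 6, 9. That is one component of size 4.
Starting from 1 we can reach 1, 2, 3, 4, 7, 8. That is one component of size 6.
The largest has 6 vertices.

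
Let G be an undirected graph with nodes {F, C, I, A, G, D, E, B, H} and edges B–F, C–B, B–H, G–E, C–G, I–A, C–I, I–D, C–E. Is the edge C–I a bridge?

Yes

Removing C–I leaves no path between C and I: the component count goes from 1 to 2. So it is a bridge.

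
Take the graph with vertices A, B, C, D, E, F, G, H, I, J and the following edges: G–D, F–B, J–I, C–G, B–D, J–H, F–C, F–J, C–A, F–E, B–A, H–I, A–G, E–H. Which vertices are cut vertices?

F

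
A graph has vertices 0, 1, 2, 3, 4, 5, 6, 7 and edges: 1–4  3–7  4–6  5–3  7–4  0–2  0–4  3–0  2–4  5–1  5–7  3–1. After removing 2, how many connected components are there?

With 2 gone, the remaining components are: {0, 1, 3, 4, 5, 6, 7}.
That is 1 component.

1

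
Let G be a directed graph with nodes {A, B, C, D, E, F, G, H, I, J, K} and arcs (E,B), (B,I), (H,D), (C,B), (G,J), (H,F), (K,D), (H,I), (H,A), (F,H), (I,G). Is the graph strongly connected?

There is no directed path from F to B, so the graph is not strongly connected.

No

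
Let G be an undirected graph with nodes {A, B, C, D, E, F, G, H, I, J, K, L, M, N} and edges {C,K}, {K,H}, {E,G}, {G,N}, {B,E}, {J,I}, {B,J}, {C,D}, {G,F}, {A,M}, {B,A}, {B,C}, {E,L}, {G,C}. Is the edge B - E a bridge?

After removing B - E, the path B-C-G-E still connects them, so the edge is not a bridge.

No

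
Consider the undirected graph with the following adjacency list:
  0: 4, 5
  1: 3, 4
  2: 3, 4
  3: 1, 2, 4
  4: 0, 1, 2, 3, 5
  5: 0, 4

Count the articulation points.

Removing 4 increases the component count from 1 to 2, so 4 is a cut vertex.
By contrast removing 2 leaves 1 component; it is not a cut vertex. No other vertex is a cut vertex either.

1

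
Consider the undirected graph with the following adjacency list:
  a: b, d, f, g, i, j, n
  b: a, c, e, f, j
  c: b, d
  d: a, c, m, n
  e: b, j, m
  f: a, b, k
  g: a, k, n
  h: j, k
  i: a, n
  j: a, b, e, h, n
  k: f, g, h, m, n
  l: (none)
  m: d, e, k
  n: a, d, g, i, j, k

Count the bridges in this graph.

0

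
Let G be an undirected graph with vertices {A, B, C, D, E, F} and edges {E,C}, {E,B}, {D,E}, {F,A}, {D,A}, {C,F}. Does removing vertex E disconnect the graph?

Deleting E raises the number of components from 1 to 2, so E is a cut vertex.

Yes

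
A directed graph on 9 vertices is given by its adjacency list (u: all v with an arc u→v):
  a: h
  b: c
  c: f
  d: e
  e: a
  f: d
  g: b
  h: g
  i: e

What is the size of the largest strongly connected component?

8

{a, b, c, d, e, f, g, h} are all mutually reachable — one SCC of size 8.
{i} is an SCC by itself.
The largest has 8 vertices.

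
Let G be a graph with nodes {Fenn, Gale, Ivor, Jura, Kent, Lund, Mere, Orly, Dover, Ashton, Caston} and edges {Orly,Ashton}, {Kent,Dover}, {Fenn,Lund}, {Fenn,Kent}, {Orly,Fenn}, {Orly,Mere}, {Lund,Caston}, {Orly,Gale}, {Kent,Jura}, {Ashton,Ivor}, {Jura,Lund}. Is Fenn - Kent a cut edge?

No

After removing Fenn - Kent, the path Fenn-Lund-Jura-Kent still connects them, so the edge is not a bridge.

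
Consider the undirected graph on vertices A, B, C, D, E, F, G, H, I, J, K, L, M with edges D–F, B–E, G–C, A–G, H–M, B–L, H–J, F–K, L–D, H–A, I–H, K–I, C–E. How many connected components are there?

Starting from A we can reach A, B, C, D, E, F, G, H, I, J, K, L, M. That is one component of size 13.
Total: 1 component.

1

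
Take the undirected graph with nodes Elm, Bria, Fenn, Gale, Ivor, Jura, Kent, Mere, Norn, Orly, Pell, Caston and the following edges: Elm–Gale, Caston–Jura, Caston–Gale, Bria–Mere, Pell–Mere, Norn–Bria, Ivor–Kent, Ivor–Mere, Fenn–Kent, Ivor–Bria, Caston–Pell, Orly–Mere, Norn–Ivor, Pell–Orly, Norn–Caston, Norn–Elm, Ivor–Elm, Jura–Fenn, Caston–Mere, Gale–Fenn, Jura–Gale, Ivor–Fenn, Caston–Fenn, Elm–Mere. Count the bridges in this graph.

The edges on the cycle Norn-Caston-Pell-Orly-Mere-Elm-Ivor-Norn are not bridges since each lies on that cycle.
Every edge lies on some cycle, so there are no bridges.

0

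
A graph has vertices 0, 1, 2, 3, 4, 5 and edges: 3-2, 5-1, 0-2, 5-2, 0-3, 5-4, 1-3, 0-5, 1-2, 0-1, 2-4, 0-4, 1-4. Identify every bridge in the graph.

The edges on the cycle 0-5-2-1-0 are not bridges since each lies on that cycle.
Every edge lies on some cycle, so there are no bridges.

none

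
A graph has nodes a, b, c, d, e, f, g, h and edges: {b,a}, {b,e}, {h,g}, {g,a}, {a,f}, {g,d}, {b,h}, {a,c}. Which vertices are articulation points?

Removing a increases the component count from 1 to 3, so a is a cut vertex.
Removing b increases the component count from 1 to 2, so b is a cut vertex.
Removing g increases the component count from 1 to 2, so g is a cut vertex.
By contrast removing d leaves 1 component; it is not a cut vertex. No other vertex is a cut vertex either.

a, b, g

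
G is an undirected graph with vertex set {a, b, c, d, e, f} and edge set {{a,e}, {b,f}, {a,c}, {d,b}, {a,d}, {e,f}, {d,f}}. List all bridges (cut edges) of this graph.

a-c

The edges on the cycle d-b-f-d are not bridges since each lies on that cycle.
But removing c—a disconnects c from a — this is a bridge.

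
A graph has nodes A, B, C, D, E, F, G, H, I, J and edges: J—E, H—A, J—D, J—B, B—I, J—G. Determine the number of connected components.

C is isolated — a component by itself.
F is isolated — a component by itself.
Starting from A we can reach A, H. That is one component of size 2.
Starting from B we can reach B, D, E, G, I, J. That is one component of size 6.
Total: 4 components.

4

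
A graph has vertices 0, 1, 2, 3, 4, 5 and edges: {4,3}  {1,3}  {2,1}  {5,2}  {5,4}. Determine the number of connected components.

2

0 is isolated — a component by itself.
Starting from 1 we can reach 1, 2, 3, 4, 5. That is one component of size 5.
Total: 2 components.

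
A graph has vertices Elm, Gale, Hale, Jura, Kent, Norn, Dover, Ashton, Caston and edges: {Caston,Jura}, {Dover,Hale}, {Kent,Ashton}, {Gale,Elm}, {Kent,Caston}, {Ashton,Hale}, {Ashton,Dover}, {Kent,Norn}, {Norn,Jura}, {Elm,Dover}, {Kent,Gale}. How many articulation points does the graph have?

Removing Kent increases the component count from 1 to 2, so Kent is a cut vertex.
By contrast removing Gale leaves 1 component; it is not a cut vertex. No other vertex is a cut vertex either.

1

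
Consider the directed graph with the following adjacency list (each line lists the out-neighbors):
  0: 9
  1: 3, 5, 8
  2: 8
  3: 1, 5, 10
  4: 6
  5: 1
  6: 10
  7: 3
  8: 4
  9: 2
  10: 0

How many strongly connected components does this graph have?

{0, 2, 4, 6, 8, 9, 10} are all mutually reachable — one SCC of size 7.
{1, 3, 5} are all mutually reachable — one SCC of size 3.
{7} is an SCC by itself.
That gives 3 strongly connected components.

3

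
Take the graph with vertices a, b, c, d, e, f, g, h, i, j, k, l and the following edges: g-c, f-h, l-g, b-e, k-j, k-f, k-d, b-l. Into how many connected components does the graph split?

a is isolated — a component by itself.
i is isolated — a component by itself.
Starting from d we can reach d, f, h, j, k. That is one component of size 5.
Starting from b we can reach b, c, e, g, l. That is one component of size 5.
Total: 4 components.

4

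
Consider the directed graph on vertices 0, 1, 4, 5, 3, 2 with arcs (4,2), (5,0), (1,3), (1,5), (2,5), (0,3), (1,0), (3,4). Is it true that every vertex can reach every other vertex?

There is no directed path from 2 to 1, so the graph is not strongly connected.

No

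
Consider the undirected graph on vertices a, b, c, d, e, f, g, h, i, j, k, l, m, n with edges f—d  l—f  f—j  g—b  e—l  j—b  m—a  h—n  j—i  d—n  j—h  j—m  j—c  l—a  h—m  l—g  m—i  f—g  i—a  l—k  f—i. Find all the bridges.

c-j, e-l, k-l

The edges on the cycle f-j-h-n-d-f are not bridges since each lies on that cycle.
But removing e—l disconnects e from l; removing c—j disconnects c from j; removing k—l disconnects k from l — these are bridges.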